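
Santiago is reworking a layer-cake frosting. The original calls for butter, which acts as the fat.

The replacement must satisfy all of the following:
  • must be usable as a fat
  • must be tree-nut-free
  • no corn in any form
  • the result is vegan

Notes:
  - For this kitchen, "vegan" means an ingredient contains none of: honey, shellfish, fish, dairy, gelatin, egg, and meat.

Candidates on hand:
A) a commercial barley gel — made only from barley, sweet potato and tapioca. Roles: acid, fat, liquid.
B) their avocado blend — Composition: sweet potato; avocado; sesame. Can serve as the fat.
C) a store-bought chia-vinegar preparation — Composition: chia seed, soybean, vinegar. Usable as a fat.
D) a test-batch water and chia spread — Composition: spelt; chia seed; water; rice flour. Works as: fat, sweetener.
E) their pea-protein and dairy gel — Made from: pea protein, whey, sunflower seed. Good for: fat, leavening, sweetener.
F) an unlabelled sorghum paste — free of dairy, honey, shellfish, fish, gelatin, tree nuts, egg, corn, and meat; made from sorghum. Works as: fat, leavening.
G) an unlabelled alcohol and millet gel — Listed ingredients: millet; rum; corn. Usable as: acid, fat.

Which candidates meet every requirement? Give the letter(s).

A, B, C, D, F

A: only barley, sweet potato, and tapioca; none excluded — valid
B: only sesame, avocado and sweet potato; none excluded — OK
C: only soybean, chia seed, and vinegar; none excluded — OK
D: no corn, vegan — keep
E: has whey, so not vegan — no
F: works as a fat, no tree nuts, vegan — OK
G: has corn, so not corn-free — no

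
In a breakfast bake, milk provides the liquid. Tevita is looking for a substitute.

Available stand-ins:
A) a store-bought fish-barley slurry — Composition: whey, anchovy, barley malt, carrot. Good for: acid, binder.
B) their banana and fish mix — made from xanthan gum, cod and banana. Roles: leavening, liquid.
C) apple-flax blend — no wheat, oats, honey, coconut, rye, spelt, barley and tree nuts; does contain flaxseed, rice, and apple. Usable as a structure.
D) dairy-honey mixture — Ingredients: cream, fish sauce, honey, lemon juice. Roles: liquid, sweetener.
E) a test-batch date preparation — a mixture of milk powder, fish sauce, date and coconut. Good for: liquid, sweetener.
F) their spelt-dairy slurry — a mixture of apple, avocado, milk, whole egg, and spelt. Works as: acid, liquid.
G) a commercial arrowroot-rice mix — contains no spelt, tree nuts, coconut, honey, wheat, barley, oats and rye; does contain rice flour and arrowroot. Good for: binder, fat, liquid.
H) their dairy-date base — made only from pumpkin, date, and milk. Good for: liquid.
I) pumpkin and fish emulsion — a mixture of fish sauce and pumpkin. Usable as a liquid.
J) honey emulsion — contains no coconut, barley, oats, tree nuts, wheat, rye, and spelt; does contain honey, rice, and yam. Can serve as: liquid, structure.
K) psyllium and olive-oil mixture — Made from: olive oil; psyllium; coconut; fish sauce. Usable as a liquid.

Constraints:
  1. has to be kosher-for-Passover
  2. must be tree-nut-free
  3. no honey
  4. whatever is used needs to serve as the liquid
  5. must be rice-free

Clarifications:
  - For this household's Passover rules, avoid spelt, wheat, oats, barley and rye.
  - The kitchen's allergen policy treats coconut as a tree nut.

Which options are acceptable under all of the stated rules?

B, H, I

A: not usable as a liquid; has barley malt, so not kosher-for-Passover — out
B: only cod, banana and xanthan gum; none excluded — keep
C: not usable as a liquid; has rice, so not rice-free — out
D: has honey, so not honey-free — no
E: has coconut, so not tree-nut-free — reject
F: has spelt, so not kosher-for-Passover — no
G: has rice flour, so not rice-free — no
H: only milk, pumpkin, and date; none excluded — keep
I: only fish sauce and pumpkin; none excluded — valid
J: has rice, so not rice-free; has honey, so not honey-free — reject
K: has coconut, so not tree-nut-free — out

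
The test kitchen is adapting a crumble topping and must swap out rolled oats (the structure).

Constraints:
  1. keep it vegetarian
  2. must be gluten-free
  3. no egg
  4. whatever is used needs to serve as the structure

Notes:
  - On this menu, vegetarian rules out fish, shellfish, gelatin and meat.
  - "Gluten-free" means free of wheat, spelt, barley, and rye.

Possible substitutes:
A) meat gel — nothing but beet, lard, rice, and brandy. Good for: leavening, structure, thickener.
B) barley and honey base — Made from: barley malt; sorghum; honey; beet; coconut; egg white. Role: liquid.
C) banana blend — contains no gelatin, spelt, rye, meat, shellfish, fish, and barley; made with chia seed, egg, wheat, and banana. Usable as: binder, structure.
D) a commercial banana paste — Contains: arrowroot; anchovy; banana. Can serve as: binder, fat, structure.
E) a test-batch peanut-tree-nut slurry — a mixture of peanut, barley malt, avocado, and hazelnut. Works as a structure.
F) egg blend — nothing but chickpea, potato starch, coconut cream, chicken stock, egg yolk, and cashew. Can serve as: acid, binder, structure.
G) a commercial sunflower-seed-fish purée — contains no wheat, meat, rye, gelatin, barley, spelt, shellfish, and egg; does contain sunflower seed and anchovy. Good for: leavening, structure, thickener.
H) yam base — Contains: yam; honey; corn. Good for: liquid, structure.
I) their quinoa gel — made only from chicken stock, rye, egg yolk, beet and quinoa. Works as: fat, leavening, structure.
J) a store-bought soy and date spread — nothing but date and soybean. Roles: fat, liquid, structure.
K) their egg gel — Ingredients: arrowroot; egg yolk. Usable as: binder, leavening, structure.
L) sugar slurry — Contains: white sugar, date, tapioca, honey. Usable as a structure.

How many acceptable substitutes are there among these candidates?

3

A: has lard, so not vegetarian — no
B: not usable as a structure; has barley malt, so not gluten-free (and 1 more) — no
C: has wheat, so not gluten-free; has egg, so not egg-free — reject
D: has anchovy, so not vegetarian — out
E: has barley malt, so not gluten-free — out
F: has chicken stock, so not vegetarian; has egg yolk, so not egg-free — out
G: has anchovy, so not vegetarian — no
H: works as a structure, no egg, vegetarian — valid
I: has chicken stock, so not vegetarian; has rye, so not gluten-free (and 1 more) — reject
J: nothing on the exclusion list — valid
K: has egg yolk, so not egg-free — out
L: honey and white sugar etc. — none of it excluded — keep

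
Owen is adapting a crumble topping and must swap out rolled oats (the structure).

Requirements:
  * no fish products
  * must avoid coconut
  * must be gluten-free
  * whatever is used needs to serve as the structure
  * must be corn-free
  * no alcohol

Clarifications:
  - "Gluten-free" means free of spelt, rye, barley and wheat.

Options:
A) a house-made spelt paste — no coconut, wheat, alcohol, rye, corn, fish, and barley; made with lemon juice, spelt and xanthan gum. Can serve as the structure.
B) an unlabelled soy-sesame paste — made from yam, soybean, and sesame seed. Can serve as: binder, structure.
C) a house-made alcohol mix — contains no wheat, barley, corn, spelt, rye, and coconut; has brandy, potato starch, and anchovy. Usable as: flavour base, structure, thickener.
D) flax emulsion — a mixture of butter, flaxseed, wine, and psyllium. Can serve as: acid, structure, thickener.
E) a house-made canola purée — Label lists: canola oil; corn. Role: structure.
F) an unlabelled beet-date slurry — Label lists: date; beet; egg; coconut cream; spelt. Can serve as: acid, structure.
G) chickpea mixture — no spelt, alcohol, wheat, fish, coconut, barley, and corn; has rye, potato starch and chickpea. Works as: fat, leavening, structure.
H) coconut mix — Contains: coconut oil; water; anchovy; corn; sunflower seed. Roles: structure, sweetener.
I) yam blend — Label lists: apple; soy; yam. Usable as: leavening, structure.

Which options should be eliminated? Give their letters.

A: has spelt, so not gluten-free — no
B: only sesame seed, soybean and yam; none excluded — valid
C: has anchovy, so not fish-free; has brandy, so not alcohol-free — no
D: has wine, so not alcohol-free — no
E: has corn, so not corn-free — no
F: has spelt, so not gluten-free; has coconut cream, so not coconut-free — out
G: has rye, so not gluten-free — reject
H: has anchovy, so not fish-free; has corn, so not corn-free (and 1 more) — no
I: only soy, yam, and apple; none excluded — OK

A, C, D, E, F, G, H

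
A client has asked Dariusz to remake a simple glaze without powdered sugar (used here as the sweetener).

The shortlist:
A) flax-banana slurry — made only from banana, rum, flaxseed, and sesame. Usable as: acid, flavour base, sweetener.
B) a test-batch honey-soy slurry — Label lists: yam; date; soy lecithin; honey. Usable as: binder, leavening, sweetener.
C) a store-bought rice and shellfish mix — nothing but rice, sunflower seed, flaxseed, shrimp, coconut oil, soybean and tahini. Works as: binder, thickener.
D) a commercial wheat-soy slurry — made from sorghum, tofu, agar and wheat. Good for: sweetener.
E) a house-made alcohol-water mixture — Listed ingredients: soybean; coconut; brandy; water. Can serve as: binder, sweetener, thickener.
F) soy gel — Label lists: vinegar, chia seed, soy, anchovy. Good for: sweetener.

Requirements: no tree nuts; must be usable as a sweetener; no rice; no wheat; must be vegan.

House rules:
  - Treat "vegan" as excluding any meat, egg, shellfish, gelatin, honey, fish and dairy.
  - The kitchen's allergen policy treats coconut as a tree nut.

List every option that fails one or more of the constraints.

A: works as a sweetener, vegan, tree-nut-free — valid
B: has honey, so not vegan — reject
C: not usable as a sweetener; has shrimp, so not vegan (and 2 more) — no
D: has wheat, so not wheat-free — out
E: has coconut, so not tree-nut-free — no
F: has anchovy, so not vegan — no

B, C, D, E, F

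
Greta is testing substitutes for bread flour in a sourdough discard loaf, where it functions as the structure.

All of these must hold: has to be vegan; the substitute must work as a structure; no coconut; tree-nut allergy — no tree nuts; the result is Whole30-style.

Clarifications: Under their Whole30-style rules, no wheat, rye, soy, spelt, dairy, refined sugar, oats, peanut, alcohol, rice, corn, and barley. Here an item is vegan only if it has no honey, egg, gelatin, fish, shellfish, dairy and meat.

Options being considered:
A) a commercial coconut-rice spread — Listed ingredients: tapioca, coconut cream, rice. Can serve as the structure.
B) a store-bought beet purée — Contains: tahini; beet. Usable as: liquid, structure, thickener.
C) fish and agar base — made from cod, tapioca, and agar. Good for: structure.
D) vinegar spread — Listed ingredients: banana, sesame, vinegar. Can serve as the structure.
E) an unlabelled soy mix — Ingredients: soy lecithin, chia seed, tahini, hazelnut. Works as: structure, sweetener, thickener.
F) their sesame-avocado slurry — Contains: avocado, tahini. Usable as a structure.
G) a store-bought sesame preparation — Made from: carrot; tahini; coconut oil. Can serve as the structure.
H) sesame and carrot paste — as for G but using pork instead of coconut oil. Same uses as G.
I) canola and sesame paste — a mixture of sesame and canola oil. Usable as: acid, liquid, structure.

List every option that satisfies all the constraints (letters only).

A: has rice, so not Whole30-style; has coconut cream, so not coconut-free — out
B: only tahini and beet; none excluded — valid
C: has cod, so not vegan — out
D: works as a structure, Whole30-style, no coconut — OK
E: has soy lecithin, so not Whole30-style; has hazelnut, so not tree-nut-free — out
F: nothing on the exclusion list — keep
G: has coconut oil, so not coconut-free — no
H: has pork, so not vegan — no
I: only sesame and canola oil; none excluded — valid

B, D, F, I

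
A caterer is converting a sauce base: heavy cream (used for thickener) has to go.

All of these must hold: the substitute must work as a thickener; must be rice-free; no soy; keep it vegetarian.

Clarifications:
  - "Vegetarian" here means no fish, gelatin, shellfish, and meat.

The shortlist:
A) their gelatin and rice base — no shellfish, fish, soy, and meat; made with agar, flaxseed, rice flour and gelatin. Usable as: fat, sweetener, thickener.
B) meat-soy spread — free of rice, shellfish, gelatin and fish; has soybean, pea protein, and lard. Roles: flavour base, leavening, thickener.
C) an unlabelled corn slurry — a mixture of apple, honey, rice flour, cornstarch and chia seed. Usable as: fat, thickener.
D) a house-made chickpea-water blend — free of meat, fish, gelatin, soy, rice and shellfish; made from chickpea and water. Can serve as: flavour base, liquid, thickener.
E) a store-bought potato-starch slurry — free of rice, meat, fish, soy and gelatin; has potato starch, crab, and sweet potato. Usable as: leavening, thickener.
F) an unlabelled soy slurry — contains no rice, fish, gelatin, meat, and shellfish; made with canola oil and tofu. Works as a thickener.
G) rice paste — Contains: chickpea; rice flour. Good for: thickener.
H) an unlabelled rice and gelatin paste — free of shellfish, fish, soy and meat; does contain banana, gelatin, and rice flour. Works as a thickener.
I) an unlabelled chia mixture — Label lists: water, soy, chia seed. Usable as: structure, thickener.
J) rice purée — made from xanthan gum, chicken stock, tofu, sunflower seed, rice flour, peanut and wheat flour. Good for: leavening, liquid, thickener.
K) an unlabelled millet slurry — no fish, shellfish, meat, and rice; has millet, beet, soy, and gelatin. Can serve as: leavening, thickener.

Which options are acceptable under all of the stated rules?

D

A: has gelatin, so not vegetarian; has rice flour, so not rice-free — no
B: has lard, so not vegetarian; has soybean, so not soy-free — out
C: has rice flour, so not rice-free — out
D: no rice, vegetarian — valid
E: has crab, so not vegetarian — reject
F: has tofu, so not soy-free — reject
G: has rice flour, so not rice-free — out
H: has gelatin, so not vegetarian; has rice flour, so not rice-free — no
I: has soy, so not soy-free — no
J: has chicken stock, so not vegetarian; has tofu, so not soy-free (and 1 more) — reject
K: has gelatin, so not vegetarian; has soy, so not soy-free — reject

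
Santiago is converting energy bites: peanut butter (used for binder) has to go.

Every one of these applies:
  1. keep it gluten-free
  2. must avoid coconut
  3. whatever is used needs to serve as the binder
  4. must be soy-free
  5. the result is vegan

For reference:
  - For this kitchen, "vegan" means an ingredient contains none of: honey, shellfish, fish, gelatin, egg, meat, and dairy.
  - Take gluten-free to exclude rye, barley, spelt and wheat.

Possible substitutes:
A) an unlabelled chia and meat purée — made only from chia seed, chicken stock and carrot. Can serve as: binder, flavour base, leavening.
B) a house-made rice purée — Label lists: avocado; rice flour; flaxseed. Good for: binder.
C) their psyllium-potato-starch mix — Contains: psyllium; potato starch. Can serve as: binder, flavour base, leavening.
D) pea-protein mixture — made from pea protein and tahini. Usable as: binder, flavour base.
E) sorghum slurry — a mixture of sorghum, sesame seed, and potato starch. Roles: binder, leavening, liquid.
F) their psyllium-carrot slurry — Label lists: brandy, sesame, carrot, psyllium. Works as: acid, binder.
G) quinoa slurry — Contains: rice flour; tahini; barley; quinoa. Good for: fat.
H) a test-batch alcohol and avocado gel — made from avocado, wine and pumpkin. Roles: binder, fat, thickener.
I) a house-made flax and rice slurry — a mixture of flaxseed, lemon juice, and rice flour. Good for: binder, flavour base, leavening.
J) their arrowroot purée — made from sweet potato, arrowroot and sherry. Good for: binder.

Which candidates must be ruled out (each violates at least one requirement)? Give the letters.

A, G

A: has chicken stock, so not vegan — no
B: only rice flour, avocado and flaxseed; none excluded — OK
C: no soy, no coconut — keep
D: works as a binder, no coconut, no soy — keep
E: only sesame seed, potato starch and sorghum; none excluded — OK
F: works as a binder, gluten-free, no soy — valid
G: not usable as a binder; has barley, so not gluten-free — reject
H: works as a binder, vegan, gluten-free — OK
I: works as a binder, no soy, gluten-free — keep
J: all constraints satisfied — OK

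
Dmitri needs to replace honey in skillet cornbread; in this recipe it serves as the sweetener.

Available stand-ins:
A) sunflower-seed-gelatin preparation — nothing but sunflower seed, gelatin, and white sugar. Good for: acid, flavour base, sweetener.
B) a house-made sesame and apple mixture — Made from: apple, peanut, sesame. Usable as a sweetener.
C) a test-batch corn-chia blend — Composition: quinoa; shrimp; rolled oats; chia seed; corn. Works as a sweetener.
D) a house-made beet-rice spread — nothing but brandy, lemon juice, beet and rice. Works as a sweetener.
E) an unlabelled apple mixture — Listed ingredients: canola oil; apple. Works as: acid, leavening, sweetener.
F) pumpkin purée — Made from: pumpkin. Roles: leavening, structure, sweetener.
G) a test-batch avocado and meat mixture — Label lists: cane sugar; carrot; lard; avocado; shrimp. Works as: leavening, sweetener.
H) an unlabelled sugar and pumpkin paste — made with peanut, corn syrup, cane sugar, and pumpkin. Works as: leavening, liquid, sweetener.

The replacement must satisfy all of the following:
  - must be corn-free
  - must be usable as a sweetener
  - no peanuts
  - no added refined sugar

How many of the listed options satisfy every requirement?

A: has white sugar, so not no-added-sugar — out
B: has peanut, so not peanut-free — out
C: has corn, so not corn-free — no
D: brandy and rice etc. — none of it excluded — keep
E: only canola oil and apple; none excluded — OK
F: no corn, no refined sugar — OK
G: has cane sugar, so not no-added-sugar — reject
H: has cane sugar, so not no-added-sugar; has peanut, so not peanut-free (and 1 more) — no

3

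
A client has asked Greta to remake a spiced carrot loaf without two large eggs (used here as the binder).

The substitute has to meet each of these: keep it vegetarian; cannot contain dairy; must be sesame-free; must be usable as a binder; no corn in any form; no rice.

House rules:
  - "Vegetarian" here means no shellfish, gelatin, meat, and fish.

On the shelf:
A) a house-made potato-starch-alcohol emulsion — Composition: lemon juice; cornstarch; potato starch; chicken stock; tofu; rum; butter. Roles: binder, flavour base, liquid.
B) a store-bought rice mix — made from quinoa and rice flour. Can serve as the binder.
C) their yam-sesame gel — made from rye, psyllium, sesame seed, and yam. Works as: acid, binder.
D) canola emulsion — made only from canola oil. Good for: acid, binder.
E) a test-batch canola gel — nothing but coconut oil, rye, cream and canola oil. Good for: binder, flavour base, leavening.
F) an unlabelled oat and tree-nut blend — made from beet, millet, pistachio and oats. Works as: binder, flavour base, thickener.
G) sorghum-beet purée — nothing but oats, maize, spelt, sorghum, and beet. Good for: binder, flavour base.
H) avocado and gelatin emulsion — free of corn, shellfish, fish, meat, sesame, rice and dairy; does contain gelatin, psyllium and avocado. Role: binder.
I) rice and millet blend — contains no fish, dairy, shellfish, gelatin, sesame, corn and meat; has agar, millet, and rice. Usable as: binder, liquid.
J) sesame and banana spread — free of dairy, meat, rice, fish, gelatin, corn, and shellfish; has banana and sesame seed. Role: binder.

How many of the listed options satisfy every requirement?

2

A: has chicken stock, so not vegetarian; has butter, so not dairy-free (and 1 more) — reject
B: has rice flour, so not rice-free — no
C: has sesame seed, so not sesame-free — no
D: every rule checks out — keep
E: has cream, so not dairy-free — no
F: oats and pistachio etc. — none of it excluded — OK
G: has maize, so not corn-free — no
H: has gelatin, so not vegetarian — out
I: has rice, so not rice-free — out
J: has sesame seed, so not sesame-free — no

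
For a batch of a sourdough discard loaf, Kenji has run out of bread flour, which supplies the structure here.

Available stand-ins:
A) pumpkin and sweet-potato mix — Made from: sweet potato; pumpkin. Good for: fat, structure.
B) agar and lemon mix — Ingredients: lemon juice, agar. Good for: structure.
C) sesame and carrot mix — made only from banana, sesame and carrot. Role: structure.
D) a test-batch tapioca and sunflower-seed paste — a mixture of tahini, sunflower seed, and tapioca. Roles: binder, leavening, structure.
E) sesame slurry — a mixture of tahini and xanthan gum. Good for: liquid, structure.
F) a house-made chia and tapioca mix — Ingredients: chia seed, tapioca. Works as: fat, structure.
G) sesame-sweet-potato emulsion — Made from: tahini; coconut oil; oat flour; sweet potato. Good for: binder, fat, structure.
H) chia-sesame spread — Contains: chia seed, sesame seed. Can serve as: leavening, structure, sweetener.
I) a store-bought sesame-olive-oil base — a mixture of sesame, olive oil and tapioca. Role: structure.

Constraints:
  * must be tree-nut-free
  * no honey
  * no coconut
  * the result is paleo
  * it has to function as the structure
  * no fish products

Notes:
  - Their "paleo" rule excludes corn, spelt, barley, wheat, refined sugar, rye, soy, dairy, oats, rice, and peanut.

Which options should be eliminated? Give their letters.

G

A: works as a structure, no honey, paleo — keep
B: only lemon juice and agar; none excluded — keep
C: all constraints satisfied — valid
D: works as a structure, no coconut, no honey — valid
E: every rule checks out — OK
F: nothing on the exclusion list — valid
G: has oat flour, so not paleo; has coconut oil, so not coconut-free — reject
H: works as a structure, paleo, no coconut — OK
I: only sesame, olive oil, and tapioca; none excluded — OK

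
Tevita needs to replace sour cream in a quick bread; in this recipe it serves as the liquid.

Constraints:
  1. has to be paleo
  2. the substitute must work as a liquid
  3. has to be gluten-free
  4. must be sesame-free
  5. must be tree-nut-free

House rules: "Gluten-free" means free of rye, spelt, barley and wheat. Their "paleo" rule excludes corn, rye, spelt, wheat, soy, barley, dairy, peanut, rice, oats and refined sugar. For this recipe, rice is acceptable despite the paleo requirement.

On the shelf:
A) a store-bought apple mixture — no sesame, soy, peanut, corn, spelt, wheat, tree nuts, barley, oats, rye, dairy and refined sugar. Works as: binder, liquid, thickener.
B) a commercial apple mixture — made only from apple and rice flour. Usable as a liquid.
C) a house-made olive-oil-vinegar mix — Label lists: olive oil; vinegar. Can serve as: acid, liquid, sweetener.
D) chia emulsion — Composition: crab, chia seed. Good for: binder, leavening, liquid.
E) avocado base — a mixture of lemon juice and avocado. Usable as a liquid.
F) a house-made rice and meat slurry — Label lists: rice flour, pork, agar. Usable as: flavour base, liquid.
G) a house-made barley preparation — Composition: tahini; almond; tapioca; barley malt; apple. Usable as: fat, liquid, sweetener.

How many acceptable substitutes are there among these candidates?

A: gluten-free, no tree nuts — OK
B: rice is permitted under the paleo carve-out; nothing else excluded — OK
C: only vinegar and olive oil; none excluded — keep
D: works as a liquid, gluten-free, no tree nuts — valid
E: only lemon juice and avocado; none excluded — OK
F: rice is permitted under the paleo carve-out; nothing else excluded — keep
G: has barley malt, so not gluten-free; has barley malt, so not paleo (and 2 more) — no

6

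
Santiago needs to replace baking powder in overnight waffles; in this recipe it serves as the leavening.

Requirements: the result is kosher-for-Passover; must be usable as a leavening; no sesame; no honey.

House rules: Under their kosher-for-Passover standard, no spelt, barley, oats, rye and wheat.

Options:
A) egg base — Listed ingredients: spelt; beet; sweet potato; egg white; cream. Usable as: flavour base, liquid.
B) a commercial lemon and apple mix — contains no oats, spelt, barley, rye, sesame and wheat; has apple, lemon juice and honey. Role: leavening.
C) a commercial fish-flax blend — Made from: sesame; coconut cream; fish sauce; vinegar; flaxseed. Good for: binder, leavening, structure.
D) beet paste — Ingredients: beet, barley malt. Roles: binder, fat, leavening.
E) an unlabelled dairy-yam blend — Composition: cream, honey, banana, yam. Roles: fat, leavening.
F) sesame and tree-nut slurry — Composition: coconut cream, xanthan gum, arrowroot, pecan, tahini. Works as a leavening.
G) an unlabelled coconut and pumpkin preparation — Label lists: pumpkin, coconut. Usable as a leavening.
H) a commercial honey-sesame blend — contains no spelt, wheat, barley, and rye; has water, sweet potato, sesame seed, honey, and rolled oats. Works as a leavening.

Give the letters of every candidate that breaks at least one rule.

A: not usable as a leavening; has spelt, so not kosher-for-Passover — no
B: has honey, so not honey-free — reject
C: has sesame, so not sesame-free — out
D: has barley malt, so not kosher-for-Passover — reject
E: has honey, so not honey-free — no
F: has tahini, so not sesame-free — no
G: all constraints satisfied — keep
H: has rolled oats, so not kosher-for-Passover; has honey, so not honey-free (and 1 more) — out

A, B, C, D, E, F, H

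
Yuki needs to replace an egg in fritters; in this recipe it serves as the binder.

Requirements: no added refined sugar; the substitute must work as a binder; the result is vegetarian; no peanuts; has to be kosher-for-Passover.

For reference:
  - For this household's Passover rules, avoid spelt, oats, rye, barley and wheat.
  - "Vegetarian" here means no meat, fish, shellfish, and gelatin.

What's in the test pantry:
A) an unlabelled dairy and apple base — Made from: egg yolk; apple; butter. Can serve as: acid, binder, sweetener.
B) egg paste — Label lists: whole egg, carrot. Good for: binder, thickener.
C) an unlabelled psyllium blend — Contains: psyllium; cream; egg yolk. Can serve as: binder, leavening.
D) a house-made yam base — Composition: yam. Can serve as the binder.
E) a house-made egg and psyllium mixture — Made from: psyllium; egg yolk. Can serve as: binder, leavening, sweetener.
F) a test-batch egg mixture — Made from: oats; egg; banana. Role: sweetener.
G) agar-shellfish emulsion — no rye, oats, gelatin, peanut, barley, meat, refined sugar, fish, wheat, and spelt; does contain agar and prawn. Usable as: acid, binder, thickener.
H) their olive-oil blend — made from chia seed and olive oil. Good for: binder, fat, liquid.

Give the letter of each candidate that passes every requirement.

A: works as a binder, no peanut, kosher-for-Passover — keep
B: only whole egg and carrot; none excluded — valid
C: only cream, egg yolk and psyllium; none excluded — OK
D: works as a binder, no refined sugar, vegetarian — keep
E: every rule checks out — valid
F: not usable as a binder; has oats, so not kosher-for-Passover — out
G: has prawn, so not vegetarian — reject
H: only chia seed and olive oil; none excluded — valid

A, B, C, D, E, H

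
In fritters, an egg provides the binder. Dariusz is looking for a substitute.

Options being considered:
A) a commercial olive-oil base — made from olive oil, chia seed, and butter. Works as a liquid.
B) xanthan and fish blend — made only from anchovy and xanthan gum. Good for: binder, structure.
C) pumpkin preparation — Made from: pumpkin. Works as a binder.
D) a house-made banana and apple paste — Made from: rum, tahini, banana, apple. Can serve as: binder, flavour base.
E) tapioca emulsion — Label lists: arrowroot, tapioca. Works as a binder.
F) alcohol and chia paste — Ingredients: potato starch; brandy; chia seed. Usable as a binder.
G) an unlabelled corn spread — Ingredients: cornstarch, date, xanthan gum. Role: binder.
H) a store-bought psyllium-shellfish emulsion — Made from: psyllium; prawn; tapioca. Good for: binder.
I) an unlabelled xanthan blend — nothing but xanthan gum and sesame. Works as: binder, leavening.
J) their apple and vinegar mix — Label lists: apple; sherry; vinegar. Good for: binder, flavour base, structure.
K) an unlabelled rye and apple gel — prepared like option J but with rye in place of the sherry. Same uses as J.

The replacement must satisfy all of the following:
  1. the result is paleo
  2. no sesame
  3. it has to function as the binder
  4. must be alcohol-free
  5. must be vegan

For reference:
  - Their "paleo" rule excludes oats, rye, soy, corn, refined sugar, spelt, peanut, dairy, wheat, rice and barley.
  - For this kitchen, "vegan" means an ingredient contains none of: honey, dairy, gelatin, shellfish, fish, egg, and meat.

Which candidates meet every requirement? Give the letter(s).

C, E

A: not usable as a binder; has butter, so not paleo (and 1 more) — no
B: has anchovy, so not vegan — out
C: every rule checks out — OK
D: has tahini, so not sesame-free; has rum, so not alcohol-free — out
E: works as a binder, vegan, no alcohol — keep
F: has brandy, so not alcohol-free — no
G: has cornstarch, so not paleo — reject
H: has prawn, so not vegan — out
I: has sesame, so not sesame-free — no
J: has sherry, so not alcohol-free — no
K: has rye, so not paleo — no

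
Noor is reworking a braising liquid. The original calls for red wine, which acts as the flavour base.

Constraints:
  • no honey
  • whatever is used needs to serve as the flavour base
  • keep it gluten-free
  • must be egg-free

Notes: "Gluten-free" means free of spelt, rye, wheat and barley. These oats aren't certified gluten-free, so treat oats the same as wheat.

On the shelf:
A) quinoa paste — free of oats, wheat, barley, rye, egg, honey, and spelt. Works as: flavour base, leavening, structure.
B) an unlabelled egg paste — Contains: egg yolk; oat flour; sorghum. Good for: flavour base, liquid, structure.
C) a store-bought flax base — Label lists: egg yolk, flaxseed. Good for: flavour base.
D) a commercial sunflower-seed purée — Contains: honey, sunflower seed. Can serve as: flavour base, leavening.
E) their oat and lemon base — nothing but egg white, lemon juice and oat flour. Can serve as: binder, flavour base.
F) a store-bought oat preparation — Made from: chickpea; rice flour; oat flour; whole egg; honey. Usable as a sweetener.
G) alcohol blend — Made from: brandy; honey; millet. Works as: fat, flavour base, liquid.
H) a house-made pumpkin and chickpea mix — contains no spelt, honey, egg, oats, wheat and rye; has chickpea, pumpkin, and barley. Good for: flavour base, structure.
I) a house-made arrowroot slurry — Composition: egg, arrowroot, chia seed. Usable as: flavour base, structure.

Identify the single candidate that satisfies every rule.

A: no egg, no honey — OK
B: has oat flour, so not gluten-free; has egg yolk, so not egg-free — out
C: has egg yolk, so not egg-free — out
D: has honey, so not honey-free — out
E: has oat flour, so not gluten-free; has egg white, so not egg-free — out
F: not usable as a flavour base; has oat flour, so not gluten-free (and 2 more) — out
G: has honey, so not honey-free — out
H: has barley, so not gluten-free — reject
I: has egg, so not egg-free — out

A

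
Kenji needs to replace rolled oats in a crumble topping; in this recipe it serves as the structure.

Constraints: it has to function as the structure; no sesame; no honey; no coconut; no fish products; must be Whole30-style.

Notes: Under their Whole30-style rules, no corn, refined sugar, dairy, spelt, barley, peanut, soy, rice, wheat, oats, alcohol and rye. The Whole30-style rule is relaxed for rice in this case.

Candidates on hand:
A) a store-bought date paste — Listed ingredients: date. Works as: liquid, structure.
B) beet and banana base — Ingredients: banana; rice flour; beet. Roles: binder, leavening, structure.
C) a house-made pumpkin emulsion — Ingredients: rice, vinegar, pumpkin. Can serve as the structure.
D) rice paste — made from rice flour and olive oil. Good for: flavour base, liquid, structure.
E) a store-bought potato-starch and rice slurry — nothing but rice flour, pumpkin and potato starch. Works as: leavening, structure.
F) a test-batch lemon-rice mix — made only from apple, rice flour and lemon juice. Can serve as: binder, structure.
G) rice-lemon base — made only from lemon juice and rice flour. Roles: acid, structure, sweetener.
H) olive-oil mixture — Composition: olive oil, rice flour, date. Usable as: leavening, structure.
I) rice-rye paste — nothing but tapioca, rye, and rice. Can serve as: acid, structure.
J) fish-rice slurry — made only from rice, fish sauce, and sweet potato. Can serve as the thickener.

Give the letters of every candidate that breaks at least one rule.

I, J

A: every rule checks out — OK
B: rice is permitted under the Whole30-style carve-out; nothing else excluded — keep
C: rice is permitted under the Whole30-style carve-out; nothing else excluded — OK
D: rice is permitted under the Whole30-style carve-out; nothing else excluded — valid
E: rice is permitted under the Whole30-style carve-out; nothing else excluded — OK
F: rice is permitted under the Whole30-style carve-out; nothing else excluded — keep
G: rice is permitted under the Whole30-style carve-out; nothing else excluded — keep
H: rice is permitted under the Whole30-style carve-out; nothing else excluded — valid
I: has rye, so not Whole30-style — no
J: not usable as a structure; has fish sauce, so not fish-free — reject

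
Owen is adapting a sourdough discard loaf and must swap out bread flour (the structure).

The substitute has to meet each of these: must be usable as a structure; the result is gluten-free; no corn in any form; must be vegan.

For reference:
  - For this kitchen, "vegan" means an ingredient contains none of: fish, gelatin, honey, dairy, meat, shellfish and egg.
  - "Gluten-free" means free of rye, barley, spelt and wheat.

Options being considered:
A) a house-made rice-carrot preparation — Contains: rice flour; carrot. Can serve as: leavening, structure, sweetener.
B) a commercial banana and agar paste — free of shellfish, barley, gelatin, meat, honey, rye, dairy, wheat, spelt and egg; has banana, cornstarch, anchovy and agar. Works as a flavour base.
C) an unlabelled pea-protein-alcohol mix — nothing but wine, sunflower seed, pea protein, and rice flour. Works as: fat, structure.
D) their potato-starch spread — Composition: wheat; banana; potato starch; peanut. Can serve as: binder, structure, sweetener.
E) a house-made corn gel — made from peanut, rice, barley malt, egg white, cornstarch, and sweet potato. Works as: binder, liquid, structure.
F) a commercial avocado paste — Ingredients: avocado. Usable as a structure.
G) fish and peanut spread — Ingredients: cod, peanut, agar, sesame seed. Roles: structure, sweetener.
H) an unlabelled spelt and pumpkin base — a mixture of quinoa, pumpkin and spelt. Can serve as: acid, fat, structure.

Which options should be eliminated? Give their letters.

B, D, E, G, H

A: no corn, gluten-free — valid
B: not usable as a structure; has anchovy, so not vegan (and 1 more) — out
C: nothing on the exclusion list — OK
D: has wheat, so not gluten-free — out
E: has egg white, so not vegan; has barley malt, so not gluten-free (and 1 more) — reject
F: no corn, gluten-free — keep
G: has cod, so not vegan — reject
H: has spelt, so not gluten-free — no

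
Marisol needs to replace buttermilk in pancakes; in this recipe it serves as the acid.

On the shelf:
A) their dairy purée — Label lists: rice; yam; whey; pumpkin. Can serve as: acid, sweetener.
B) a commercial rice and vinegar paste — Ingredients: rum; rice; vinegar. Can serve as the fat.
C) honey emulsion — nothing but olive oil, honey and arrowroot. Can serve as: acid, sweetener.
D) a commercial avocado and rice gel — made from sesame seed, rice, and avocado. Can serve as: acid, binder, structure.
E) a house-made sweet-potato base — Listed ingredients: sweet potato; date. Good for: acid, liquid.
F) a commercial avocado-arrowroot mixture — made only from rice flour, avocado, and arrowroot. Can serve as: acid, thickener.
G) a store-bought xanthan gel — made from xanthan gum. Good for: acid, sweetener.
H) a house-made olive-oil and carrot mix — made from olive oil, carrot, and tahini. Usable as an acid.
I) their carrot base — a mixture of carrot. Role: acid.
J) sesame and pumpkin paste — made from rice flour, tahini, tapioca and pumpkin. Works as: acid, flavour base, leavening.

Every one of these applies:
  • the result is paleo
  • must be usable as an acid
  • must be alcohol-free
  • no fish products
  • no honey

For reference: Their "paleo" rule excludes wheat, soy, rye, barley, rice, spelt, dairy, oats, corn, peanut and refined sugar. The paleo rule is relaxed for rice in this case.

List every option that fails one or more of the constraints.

A, B, C

A: has whey, so not paleo — no
B: not usable as an acid; has rum, so not alcohol-free — no
C: has honey, so not honey-free — no
D: rice is permitted under the paleo carve-out; nothing else excluded — valid
E: every rule checks out — keep
F: rice is permitted under the paleo carve-out; nothing else excluded — keep
G: only xanthan gum; none excluded — valid
H: no fish, no honey — keep
I: only carrot; none excluded — OK
J: rice is permitted under the paleo carve-out; nothing else excluded — keep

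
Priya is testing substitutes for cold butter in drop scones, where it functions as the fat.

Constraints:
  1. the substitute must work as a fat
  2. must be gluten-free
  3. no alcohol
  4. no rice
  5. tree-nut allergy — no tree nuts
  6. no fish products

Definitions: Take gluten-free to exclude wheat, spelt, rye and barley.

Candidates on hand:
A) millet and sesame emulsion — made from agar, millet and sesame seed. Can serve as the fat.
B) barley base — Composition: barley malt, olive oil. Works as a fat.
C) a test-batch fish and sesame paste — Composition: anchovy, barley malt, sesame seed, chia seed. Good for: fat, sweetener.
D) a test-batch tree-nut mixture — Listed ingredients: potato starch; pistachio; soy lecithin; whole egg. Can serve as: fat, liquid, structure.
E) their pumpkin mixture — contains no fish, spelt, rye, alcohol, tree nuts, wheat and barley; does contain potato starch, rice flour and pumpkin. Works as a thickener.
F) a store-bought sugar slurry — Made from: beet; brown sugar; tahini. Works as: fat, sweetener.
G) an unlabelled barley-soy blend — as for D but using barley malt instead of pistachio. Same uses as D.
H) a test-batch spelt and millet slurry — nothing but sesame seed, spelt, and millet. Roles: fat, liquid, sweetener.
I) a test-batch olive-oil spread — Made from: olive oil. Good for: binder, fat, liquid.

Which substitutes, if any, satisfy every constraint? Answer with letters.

A, F, I

A: only sesame seed, millet, and agar; none excluded — valid
B: has barley malt, so not gluten-free — reject
C: has barley malt, so not gluten-free; has anchovy, so not fish-free — no
D: has pistachio, so not tree-nut-free — reject
E: not usable as a fat; has rice flour, so not rice-free — out
F: only tahini, brown sugar, and beet; none excluded — keep
G: has barley malt, so not gluten-free — no
H: has spelt, so not gluten-free — out
I: no alcohol, no fish — OK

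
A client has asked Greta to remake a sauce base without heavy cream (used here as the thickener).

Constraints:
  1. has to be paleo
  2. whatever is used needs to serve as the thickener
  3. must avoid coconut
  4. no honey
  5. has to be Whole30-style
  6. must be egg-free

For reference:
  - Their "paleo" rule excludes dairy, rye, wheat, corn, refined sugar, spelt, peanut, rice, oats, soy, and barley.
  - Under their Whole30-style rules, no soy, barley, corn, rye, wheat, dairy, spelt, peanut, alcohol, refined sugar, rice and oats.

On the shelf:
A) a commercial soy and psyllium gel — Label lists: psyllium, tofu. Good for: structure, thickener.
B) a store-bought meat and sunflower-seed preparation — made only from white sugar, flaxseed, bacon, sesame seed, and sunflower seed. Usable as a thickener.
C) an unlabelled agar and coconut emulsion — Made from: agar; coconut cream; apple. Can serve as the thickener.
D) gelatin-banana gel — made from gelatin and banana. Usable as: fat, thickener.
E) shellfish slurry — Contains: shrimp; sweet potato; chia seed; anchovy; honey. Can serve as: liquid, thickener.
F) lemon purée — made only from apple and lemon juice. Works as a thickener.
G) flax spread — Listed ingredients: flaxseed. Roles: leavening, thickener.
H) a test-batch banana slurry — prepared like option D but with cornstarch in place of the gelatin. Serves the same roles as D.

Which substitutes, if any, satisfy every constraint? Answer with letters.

D, F, G

A: has tofu, so not paleo; has tofu, so not Whole30-style — out
B: has white sugar, so not paleo; has white sugar, so not Whole30-style — out
C: has coconut cream, so not coconut-free — out
D: every rule checks out — valid
E: has honey, so not honey-free — no
F: no coconut, Whole30-style — OK
G: only flaxseed; none excluded — OK
H: has cornstarch, so not paleo; has cornstarch, so not Whole30-style — no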